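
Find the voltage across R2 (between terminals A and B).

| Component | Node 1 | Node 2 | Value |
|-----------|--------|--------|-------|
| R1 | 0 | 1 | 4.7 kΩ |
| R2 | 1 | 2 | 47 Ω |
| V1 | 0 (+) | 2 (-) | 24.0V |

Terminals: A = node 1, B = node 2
R1 and R2 are in series across V1 (node 0 → node 1 → node 2), and the output A–B is taken across R2, so this is a voltage divider.
Series current: I = V1/(R1 + R2) = 24/(4700 + 47) = 24/4747 = 0.005056 A
V_R2 = I × R2 = V1 × R2/(R1 + R2) = 24 × 47/4747 = 0.2376 V

Final answer: 0.2376 V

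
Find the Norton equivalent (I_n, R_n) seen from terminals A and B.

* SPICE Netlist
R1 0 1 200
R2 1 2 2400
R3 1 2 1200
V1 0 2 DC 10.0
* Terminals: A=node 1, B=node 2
Find the Thévenin equivalent first; then I_n = V_th/R_th and R_n = R_th.
Step 1 — V_th is the open-circuit voltage V_A - V_B (nothing connected across the terminals).
Nodal analysis, taking node 2 as the 0 V reference.
Source V1 fixes V_0 = 10 V.
KCL at each unknown node (sum of currents leaving = 0; resistances in Ω):
  Node 1: (V_1 - 10)/200 + (V_1 - 0)/2400 + (V_1 - 0)/1200 = 0
Collecting terms: 0.00625 × V_1 = 0.05  =>  V_1 = 8 V
V_th = V_1 - V_2 = 8 - 0 = 8 V
Step 2 — R_th: zero the source — replace V1 by a short circuit (node 2 merges into node 0) — and find the resistance seen between A (node 1) and B (node 0).
Reduce the network between node 1 (A) and node 0 (B) by series/parallel combination:
  Rp1 = R1 ‖ R2 ‖ R3 (parallel, all between nodes 0 and 1) = 1/(1/200 + 1/2400 + 1/1200) = 160 Ω
R_th = 160 Ω
I_n = V_th/R_th = 8/160 = 0.05 A, and R_n = R_th = 160 Ω

Final answer: I_n = 0.05 A, R_n = 160 Ω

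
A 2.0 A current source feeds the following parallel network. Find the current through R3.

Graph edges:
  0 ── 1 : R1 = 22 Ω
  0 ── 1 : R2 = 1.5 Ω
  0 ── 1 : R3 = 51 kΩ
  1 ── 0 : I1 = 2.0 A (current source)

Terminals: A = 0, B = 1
All resistors sit directly between nodes 0 and 1, so they are in parallel and share one voltage V; the full source current 2 A splits among them.
1/R_par = 1/22 + 1/1.5 + 1/51000 = 0.7121 S  =>  R_par = 1.404 Ω
V = I × R_par = 2 × 1.404 = 2.808 V
I_R3 = V/R3 = 2.808/51000 = 0.00005507 A

Final answer: 5.507e-05 A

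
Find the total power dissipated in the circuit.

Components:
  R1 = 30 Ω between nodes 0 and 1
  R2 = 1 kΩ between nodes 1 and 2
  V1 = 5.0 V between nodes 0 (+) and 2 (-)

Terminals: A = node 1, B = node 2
Nodal analysis, taking node 2 as the 0 V reference.
Source V1 fixes V_0 = 5 V.
KCL at each unknown node (sum of currents leaving = 0; resistances in Ω):
  Node 1: (V_1 - 5)/30 + (V_1 - 0)/1000 = 0
Collecting terms: 0.03433 × V_1 = 0.1667  =>  V_1 = 4.854 V
Power in each resistor, P = (ΔV)²/R:
  P_R1 = (5 - 4.854)²/30 = 0.0007069 W
  P_R2 = (4.854 - 0)²/1000 = 0.02356 W
P_total = P_R1 + P_R2 = 0.02427 W

Final answer: 0.02427 W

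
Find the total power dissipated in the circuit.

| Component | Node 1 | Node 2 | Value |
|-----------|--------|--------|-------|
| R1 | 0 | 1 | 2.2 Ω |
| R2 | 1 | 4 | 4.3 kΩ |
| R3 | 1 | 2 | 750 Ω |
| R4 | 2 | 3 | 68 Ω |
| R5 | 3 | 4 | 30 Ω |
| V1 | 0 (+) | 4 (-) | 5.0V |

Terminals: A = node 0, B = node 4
Nodal analysis, taking node 4 as the 0 V reference.
Source V1 fixes V_0 = 5 V.
KCL at each unknown node (sum of currents leaving = 0; resistances in Ω):
  Node 1: (V_1 - 5)/2.2 + (V_1 - 0)/4300 + (V_1 - V_2)/750 = 0
  Node 2: (V_2 - V_1)/750 + (V_2 - V_3)/68 = 0
  Node 3: (V_3 - V_2)/68 + (V_3 - 0)/30 = 0
Collecting terms (coefficients in siemens):
  0.4561·V_1 - 0.001333·V_2 = 2.273
  0.01604·V_2 - 0.001333·V_1 - 0.01471·V_3 = 0
  0.04804·V_3 - 0.01471·V_2 = 0
Solving these 3 simultaneous equations (Gaussian elimination) gives:
  V_1 = 4.985 V, V_2 = 0.576 V, V_3 = 0.1763 V
Power in each resistor, P = (ΔV)²/R:
  P_R1 = (5 - 4.985)²/2.2 = 0.0001089 W
  P_R2 = (4.985 - 0)²/4300 = 0.005778 W
  P_R3 = (4.985 - 0.576)²/750 = 0.02591 W
  P_R4 = (0.576 - 0.1763)²/68 = 0.002349 W
  P_R5 = (0.1763 - 0)²/30 = 0.001037 W
P_total = P_R1 + P_R2 + P_R3 + P_R4 + P_R5 = 0.03519 W

Final answer: 0.03519 W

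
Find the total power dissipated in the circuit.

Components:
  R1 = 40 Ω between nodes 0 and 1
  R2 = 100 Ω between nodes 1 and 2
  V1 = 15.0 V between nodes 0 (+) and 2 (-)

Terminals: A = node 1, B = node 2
Nodal analysis, taking node 2 as the 0 V reference.
Source V1 fixes V_0 = 15 V.
KCL at each unknown node (sum of currents leaving = 0; resistances in Ω):
  Node 1: (V_1 - 15)/40 + (V_1 - 0)/100 = 0
Collecting terms: 0.035 × V_1 = 0.375  =>  V_1 = 10.71 V
Power in each resistor, P = (ΔV)²/R:
  P_R1 = (15 - 10.71)²/40 = 0.4592 W
  P_R2 = (10.71 - 0)²/100 = 1.148 W
P_total = P_R1 + P_R2 = 1.607 W

Final answer: 1.607 W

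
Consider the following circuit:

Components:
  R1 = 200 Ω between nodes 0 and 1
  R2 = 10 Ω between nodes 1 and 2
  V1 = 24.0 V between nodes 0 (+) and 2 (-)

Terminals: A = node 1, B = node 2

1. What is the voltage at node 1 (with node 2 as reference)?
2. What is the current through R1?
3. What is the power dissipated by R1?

Nodal analysis, taking node 2 as the 0 V reference.
Source V1 fixes V_0 = 24 V.
KCL at each unknown node (sum of currents leaving = 0; resistances in Ω):
  Node 1: (V_1 - 24)/200 + (V_1 - 0)/10 = 0
Collecting terms: 0.105 × V_1 = 0.12  =>  V_1 = 1.143 V
Part 1:
  Read off the nodal solution: V_1 = 1.143 V
Part 2:
  I_R1 = (V_0 - V_1)/R1 = (24 - 1.143)/200 = 0.1143 A
  Magnitude: I_R1 = 0.1143 A
Part 3:
  I_R1 = (V_0 - V_1)/R1 = (24 - 1.143)/200 = 0.1143 A
  P_R1 = I_R1² × R1 = (0.1143)² × 200 = 2.612 W

Final answers:
1. V_1 = 1.143 V
2. I_R1 = 0.1143 A
3. P_R1 = 2.612 W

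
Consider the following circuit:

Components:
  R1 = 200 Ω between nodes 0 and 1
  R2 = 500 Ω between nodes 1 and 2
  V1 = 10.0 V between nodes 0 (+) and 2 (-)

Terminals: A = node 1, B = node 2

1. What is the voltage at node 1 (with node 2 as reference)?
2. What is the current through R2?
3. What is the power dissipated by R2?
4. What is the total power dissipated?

Nodal analysis, taking node 2 as the 0 V reference.
Source V1 fixes V_0 = 10 V.
KCL at each unknown node (sum of currents leaving = 0; resistances in Ω):
  Node 1: (V_1 - 10)/200 + (V_1 - 0)/500 = 0
Collecting terms: 0.007 × V_1 = 0.05  =>  V_1 = 7.143 V
Part 1:
  Read off the nodal solution: V_1 = 7.143 V
Part 2:
  I_R2 = (V_1 - V_2)/R2 = (7.143 - 0)/500 = 0.01429 A
  Magnitude: I_R2 = 0.01429 A
Part 3:
  I_R2 = (V_1 - V_2)/R2 = (7.143 - 0)/500 = 0.01429 A
  P_R2 = I_R2² × R2 = (0.01429)² × 500 = 0.102 W
Part 4:
  Power in each resistor, P = (ΔV)²/R:
    P_R1 = (10 - 7.143)²/200 = 0.04082 W
    P_R2 = (7.143 - 0)²/500 = 0.102 W
  P_total = P_R1 + P_R2 = 0.1429 W

Final answers:
1. V_1 = 7.143 V
2. I_R2 = 0.01429 A
3. P_R2 = 0.102 W
4. P_total = 0.1429 W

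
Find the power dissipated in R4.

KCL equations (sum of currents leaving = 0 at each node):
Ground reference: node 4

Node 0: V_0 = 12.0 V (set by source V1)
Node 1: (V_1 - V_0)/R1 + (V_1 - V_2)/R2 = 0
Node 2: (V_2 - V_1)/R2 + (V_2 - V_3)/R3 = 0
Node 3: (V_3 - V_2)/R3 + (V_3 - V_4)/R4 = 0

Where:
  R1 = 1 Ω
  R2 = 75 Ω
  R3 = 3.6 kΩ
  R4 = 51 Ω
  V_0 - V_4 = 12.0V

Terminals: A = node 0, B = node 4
Nodal analysis, taking node 4 as the 0 V reference.
Source V1 fixes V_0 = 12 V.
KCL at each unknown node (sum of currents leaving = 0; resistances in Ω):
  Node 1: (V_1 - 12)/1 + (V_1 - V_2)/75 = 0
  Node 2: (V_2 - V_1)/75 + (V_2 - V_3)/3600 = 0
  Node 3: (V_3 - V_2)/3600 + (V_3 - 0)/51 = 0
Collecting terms (coefficients in siemens):
  1.013·V_1 - 0.01333·V_2 = 12
  0.01361·V_2 - 0.01333·V_1 - 0.0002778·V_3 = 0
  0.01989·V_3 - 0.0002778·V_2 = 0
Solving these 3 simultaneous equations (Gaussian elimination) gives:
  V_1 = 12 V, V_2 = 11.76 V, V_3 = 0.1642 V
I_R4 = (V_3 - V_4)/R4 = (0.1642 - 0)/51 = 0.00322 A
P_R4 = I_R4² × R4 = (0.00322)² × 51 = 0.0005287 W

Final answer: 0.0005287 W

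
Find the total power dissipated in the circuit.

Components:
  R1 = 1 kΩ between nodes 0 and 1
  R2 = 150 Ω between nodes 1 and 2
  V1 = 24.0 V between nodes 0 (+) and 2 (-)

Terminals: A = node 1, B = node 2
Nodal analysis, taking node 2 as the 0 V reference.
Source V1 fixes V_0 = 24 V.
KCL at each unknown node (sum of currents leaving = 0; resistances in Ω):
  Node 1: (V_1 - 24)/1000 + (V_1 - 0)/150 = 0
Collecting terms: 0.007667 × V_1 = 0.024  =>  V_1 = 3.13 V
Power in each resistor, P = (ΔV)²/R:
  P_R1 = (24 - 3.13)²/1000 = 0.4355 W
  P_R2 = (3.13 - 0)²/150 = 0.06533 W
P_total = P_R1 + P_R2 = 0.5009 W

Final answer: 0.5009 W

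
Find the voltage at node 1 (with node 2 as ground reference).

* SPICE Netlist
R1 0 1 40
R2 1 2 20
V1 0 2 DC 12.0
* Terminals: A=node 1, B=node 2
Nodal analysis, taking node 2 as the 0 V reference.
Source V1 fixes V_0 = 12 V.
KCL at each unknown node (sum of currents leaving = 0; resistances in Ω):
  Node 1: (V_1 - 12)/40 + (V_1 - 0)/20 = 0
Collecting terms: 0.075 × V_1 = 0.3  =>  V_1 = 4 V
The requested potential is V_1 = 4 V.

Final answer: V_1 = 4 V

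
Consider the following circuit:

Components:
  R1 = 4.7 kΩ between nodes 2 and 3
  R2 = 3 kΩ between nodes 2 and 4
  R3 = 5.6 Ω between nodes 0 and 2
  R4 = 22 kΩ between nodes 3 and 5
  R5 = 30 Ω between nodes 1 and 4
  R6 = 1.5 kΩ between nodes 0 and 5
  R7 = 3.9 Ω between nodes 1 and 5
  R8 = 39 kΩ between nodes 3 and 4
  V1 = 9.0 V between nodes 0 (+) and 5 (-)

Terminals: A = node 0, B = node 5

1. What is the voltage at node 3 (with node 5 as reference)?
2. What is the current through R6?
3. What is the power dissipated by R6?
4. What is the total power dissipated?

Nodal analysis, taking node 5 as the 0 V reference.
Source V1 fixes V_0 = 9 V.
KCL at each unknown node (sum of currents leaving = 0; resistances in Ω):
  Node 1: (V_1 - V_4)/30 + (V_1 - 0)/3.9 = 0
  Node 2: (V_2 - V_3)/4700 + (V_2 - V_4)/3000 + (V_2 - 9)/5.6 = 0
  Node 3: (V_3 - V_2)/4700 + (V_3 - 0)/22000 + (V_3 - V_4)/39000 = 0
  Node 4: (V_4 - V_2)/3000 + (V_4 - V_1)/30 + (V_4 - V_3)/39000 = 0
Collecting terms (coefficients in siemens):
  0.2897·V_1 - 0.03333·V_4 = 0
  0.1791·V_2 - 0.0002128·V_3 - 0.0003333·V_4 = 1.607
  0.0002839·V_3 - 0.0002128·V_2 - 0.00002564·V_4 = 0
  0.03369·V_4 - 0.03333·V_1 - 0.0003333·V_2 - 0.00002564·V_3 = 0
Solving these 4 simultaneous equations (Gaussian elimination) gives:
  V_1 = 0.0122 V, V_2 = 8.981 V, V_3 = 6.741 V, V_4 = 0.1061 V
Part 1:
  Read off the nodal solution: V_3 = 6.741 V
Part 2:
  I_R6 = (V_0 - V_5)/R6 = (9 - 0)/1500 = 0.006 A
  Magnitude: I_R6 = 0.006 A
Part 3:
  I_R6 = (V_0 - V_5)/R6 = (9 - 0)/1500 = 0.006 A
  P_R6 = I_R6² × R6 = (0.006)² × 1500 = 0.054 W
Part 4:
  Power in each resistor, P = (ΔV)²/R:
    P_R1 = (8.981 - 6.741)²/4700 = 0.001067 W
    P_R2 = (8.981 - 0.1061)²/3000 = 0.02625 W
    P_R3 = (9 - 8.981)²/5.6 = 0.00006607 W
    P_R4 = (6.741 - 0)²/22000 = 0.002066 W
    P_R5 = (0.0122 - 0.1061)²/30 = 0.0002936 W
    P_R6 = (9 - 0)²/1500 = 0.054 W
    P_R7 = (0.0122 - 0)²/3.9 = 0.00003817 W
    P_R8 = (6.741 - 0.1061)²/39000 = 0.001129 W
  P_total = P_R1 + P_R2 + P_R3 + P_R4 + P_R5 + P_R6 + P_R7 + P_R8 = 0.08491 W

Final answers:
1. V_3 = 6.741 V
2. I_R6 = 0.006 A
3. P_R6 = 0.054 W
4. P_total = 0.08491 W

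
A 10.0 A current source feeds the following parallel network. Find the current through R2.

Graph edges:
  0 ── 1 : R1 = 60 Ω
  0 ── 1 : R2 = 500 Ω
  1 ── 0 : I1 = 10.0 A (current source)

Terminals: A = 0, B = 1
All resistors sit directly between nodes 0 and 1, so they are in parallel and share one voltage V; the full source current 10 A splits among them.
1/R_par = 1/60 + 1/500 = 0.01867 S  =>  R_par = 53.57 Ω
V = I × R_par = 10 × 53.57 = 535.7 V
I_R2 = V/R2 = 535.7/500 = 1.071 A

Final answer: 1.071 A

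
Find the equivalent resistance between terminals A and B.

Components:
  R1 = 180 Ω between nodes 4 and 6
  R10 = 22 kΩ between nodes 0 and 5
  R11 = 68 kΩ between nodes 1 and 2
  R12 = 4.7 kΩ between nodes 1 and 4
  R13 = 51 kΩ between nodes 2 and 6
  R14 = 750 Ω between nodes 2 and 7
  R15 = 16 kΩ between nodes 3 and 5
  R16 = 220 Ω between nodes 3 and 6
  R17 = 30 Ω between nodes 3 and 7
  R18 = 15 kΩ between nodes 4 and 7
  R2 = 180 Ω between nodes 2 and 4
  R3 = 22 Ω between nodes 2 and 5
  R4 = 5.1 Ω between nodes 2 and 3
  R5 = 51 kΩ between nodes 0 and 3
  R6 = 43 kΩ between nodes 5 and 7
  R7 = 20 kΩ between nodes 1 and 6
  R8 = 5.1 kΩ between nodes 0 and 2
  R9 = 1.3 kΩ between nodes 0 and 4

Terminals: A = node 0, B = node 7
The network is not a plain series/parallel combination. Inject a 1 A test current into terminal A (node 0) and return it from terminal B (node 7); then R_eq = V_A / (1 A).
Nodal analysis, taking node 7 as the 0 V reference.
Current source I_test pushes 1 A into node 0 and draws it out of node 7.
KCL at each unknown node (sum of currents leaving = 0; resistances in Ω):
  Node 0: (V_0 - V_3)/51000 + (V_0 - V_2)/5100 + (V_0 - V_4)/1300 + (V_0 - V_5)/22000 - 1 = 0
  Node 1: (V_1 - V_6)/20000 + (V_1 - V_2)/68000 + (V_1 - V_4)/4700 = 0
  Node 2: (V_2 - V_0)/5100 + (V_2 - V_1)/68000 + (V_2 - V_4)/180 + (V_2 - V_5)/22 + (V_2 - V_3)/5.1 + (V_2 - V_6)/51000 + (V_2 - 0)/750 = 0
  Node 3: (V_3 - V_0)/51000 + (V_3 - V_2)/5.1 + (V_3 - V_5)/16000 + (V_3 - V_6)/220 + (V_3 - 0)/30 = 0
  Node 4: (V_4 - V_0)/1300 + (V_4 - V_1)/4700 + (V_4 - V_2)/180 + (V_4 - V_6)/180 + (V_4 - 0)/15000 = 0
  Node 5: (V_5 - V_0)/22000 + (V_5 - V_2)/22 + (V_5 - V_3)/16000 + (V_5 - 0)/43000 = 0
  Node 6: (V_6 - V_1)/20000 + (V_6 - V_2)/51000 + (V_6 - V_3)/220 + (V_6 - V_4)/180 = 0
Collecting terms (coefficients in siemens):
  0.00103·V_0 - 0.0001961·V_2 - 0.00001961·V_3 - 0.0007692·V_4 - 0.00004545·V_5 = 1
  0.0002775·V_1 - 0.00001471·V_2 - 0.0002128·V_4 - 0.00005·V_6 = 0
  0.2487·V_2 - 0.0001961·V_0 - 0.00001471·V_1 - 0.1961·V_3 - 0.005556·V_4 - 0.04545·V_5 - 0.00001961·V_6 = 0
  0.234·V_3 - 0.00001961·V_0 - 0.1961·V_2 - 0.0000625·V_5 - 0.004545·V_6 = 0
  0.01216·V_4 - 0.0007692·V_0 - 0.0002128·V_1 - 0.005556·V_2 - 0.005556·V_6 = 0
  0.04559·V_5 - 0.00004545·V_0 - 0.04545·V_2 - 0.0000625·V_3 = 0
  0.01017·V_6 - 0.00005·V_1 - 0.00001961·V_2 - 0.004545·V_3 - 0.005556·V_4 = 0
Solving these 7 simultaneous equations (Gaussian elimination) gives:
  V_0 = 1068 V, V_1 = 108.1 V, V_2 = 32.02 V, V_3 = 28.46 V
  V_4 = 120.2 V, V_5 = 33.03 V, V_6 = 78.95 V
R_eq = V_0 / 1 A = 1068 Ω = 1.068 kΩ

Final answer: 1.068 kΩ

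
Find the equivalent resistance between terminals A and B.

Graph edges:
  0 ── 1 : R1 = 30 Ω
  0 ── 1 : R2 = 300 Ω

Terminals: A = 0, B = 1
Reduce the network between node 0 (A) and node 1 (B) by series/parallel combination:
  Rp1 = R1 ‖ R2 (parallel, both between nodes 0 and 1) = 1/(1/30 + 1/300) = 27.27 Ω
R_eq = 27.27 Ω

Final answer: 27.27 Ω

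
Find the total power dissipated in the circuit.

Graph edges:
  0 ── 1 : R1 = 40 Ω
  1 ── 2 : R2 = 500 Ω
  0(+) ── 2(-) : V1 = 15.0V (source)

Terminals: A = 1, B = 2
Nodal analysis, taking node 2 as the 0 V reference.
Source V1 fixes V_0 = 15 V.
KCL at each unknown node (sum of currents leaving = 0; resistances in Ω):
  Node 1: (V_1 - 15)/40 + (V_1 - 0)/500 = 0
Collecting terms: 0.027 × V_1 = 0.375  =>  V_1 = 13.89 V
Power in each resistor, P = (ΔV)²/R:
  P_R1 = (15 - 13.89)²/40 = 0.03086 W
  P_R2 = (13.89 - 0)²/500 = 0.3858 W
P_total = P_R1 + P_R2 = 0.4167 W

Final answer: 0.4167 W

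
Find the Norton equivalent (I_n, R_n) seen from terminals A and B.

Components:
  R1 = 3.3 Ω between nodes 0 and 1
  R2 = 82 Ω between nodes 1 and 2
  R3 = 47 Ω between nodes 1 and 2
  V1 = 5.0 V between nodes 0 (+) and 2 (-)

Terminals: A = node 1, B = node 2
Find the Thévenin equivalent first; then I_n = V_th/R_th and R_n = R_th.
Step 1 — V_th is the open-circuit voltage V_A - V_B (nothing connected across the terminals).
Nodal analysis, taking node 2 as the 0 V reference.
Source V1 fixes V_0 = 5 V.
KCL at each unknown node (sum of currents leaving = 0; resistances in Ω):
  Node 1: (V_1 - 5)/3.3 + (V_1 - 0)/82 + (V_1 - 0)/47 = 0
Collecting terms: 0.3365 × V_1 = 1.515  =>  V_1 = 4.503 V
V_th = V_1 - V_2 = 4.503 - 0 = 4.503 V
Step 2 — R_th: zero the source — replace V1 by a short circuit (node 2 merges into node 0) — and find the resistance seen between A (node 1) and B (node 0).
Reduce the network between node 1 (A) and node 0 (B) by series/parallel combination:
  Rp1 = R1 ‖ R2 ‖ R3 (parallel, all between nodes 0 and 1) = 1/(1/3.3 + 1/82 + 1/47) = 2.972 Ω
R_th = 2.972 Ω
I_n = V_th/R_th = 4.503/2.972 = 1.515 A, and R_n = R_th = 2.972 Ω

Final answer: I_n = 1.515 A, R_n = 2.972 Ω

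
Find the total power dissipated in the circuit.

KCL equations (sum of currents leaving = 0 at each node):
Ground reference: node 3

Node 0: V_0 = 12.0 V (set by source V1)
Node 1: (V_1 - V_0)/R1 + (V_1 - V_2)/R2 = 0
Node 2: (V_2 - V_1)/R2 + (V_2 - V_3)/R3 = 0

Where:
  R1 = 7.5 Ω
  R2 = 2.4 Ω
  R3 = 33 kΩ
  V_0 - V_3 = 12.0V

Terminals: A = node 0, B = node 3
Nodal analysis, taking node 3 as the 0 V reference.
Source V1 fixes V_0 = 12 V.
KCL at each unknown node (sum of currents leaving = 0; resistances in Ω):
  Node 1: (V_1 - 12)/7.5 + (V_1 - V_2)/2.4 = 0
  Node 2: (V_2 - V_1)/2.4 + (V_2 - 0)/33000 = 0
Collecting terms (coefficients in siemens):
  0.55·V_1 - 0.4167·V_2 = 1.6
  0.4167·V_2 - 0.4167·V_1 = 0
Determinant D = (0.55)(0.4167) - (-0.4167)(-0.4167) = 0.05557
V_1 = [(1.6)(0.4167) - (-0.4167)(0)]/D = 12 V
V_2 = [(0.55)(0) - (1.6)(-0.4167)]/D = 12 V
Power in each resistor, P = (ΔV)²/R:
  P_R1 = (12 - 12)²/7.5 = 0.0000009911 W
  P_R2 = (12 - 12)²/2.4 = 0.0000003172 W
  P_R3 = (12 - 0)²/33000 = 0.004361 W
P_total = P_R1 + P_R2 + P_R3 = 0.004362 W

Final answer: 0.004362 W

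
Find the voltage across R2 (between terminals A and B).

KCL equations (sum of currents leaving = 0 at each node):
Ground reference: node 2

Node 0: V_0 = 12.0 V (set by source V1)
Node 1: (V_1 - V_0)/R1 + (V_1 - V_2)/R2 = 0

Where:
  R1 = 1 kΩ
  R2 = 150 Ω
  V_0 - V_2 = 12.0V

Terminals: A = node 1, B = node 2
R1 and R2 are in series across V1 (node 0 → node 1 → node 2), and the output A–B is taken across R2, so this is a voltage divider.
Series current: I = V1/(R1 + R2) = 12/(1000 + 150) = 12/1150 = 0.01043 A
V_R2 = I × R2 = V1 × R2/(R1 + R2) = 12 × 150/1150 = 1.565 V

Final answer: 1.565 V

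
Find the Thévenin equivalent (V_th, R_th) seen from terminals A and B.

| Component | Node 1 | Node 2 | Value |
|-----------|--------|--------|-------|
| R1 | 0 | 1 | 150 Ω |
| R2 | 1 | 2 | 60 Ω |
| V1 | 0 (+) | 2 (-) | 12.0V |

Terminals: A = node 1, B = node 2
Step 1 — V_th is the open-circuit voltage V_A - V_B (nothing connected across the terminals).
Nodal analysis, taking node 2 as the 0 V reference.
Source V1 fixes V_0 = 12 V.
KCL at each unknown node (sum of currents leaving = 0; resistances in Ω):
  Node 1: (V_1 - 12)/150 + (V_1 - 0)/60 = 0
Collecting terms: 0.02333 × V_1 = 0.08  =>  V_1 = 3.429 V
V_th = V_1 - V_2 = 3.429 - 0 = 3.429 V
Step 2 — R_th: zero the source — replace V1 by a short circuit (node 2 merges into node 0) — and find the resistance seen between A (node 1) and B (node 0).
Reduce the network between node 1 (A) and node 0 (B) by series/parallel combination:
  Rp1 = R1 ‖ R2 (parallel, both between nodes 0 and 1) = 1/(1/150 + 1/60) = 42.86 Ω
R_th = 42.86 Ω

Final answer: V_th = 3.429 V, R_th = 42.86 Ω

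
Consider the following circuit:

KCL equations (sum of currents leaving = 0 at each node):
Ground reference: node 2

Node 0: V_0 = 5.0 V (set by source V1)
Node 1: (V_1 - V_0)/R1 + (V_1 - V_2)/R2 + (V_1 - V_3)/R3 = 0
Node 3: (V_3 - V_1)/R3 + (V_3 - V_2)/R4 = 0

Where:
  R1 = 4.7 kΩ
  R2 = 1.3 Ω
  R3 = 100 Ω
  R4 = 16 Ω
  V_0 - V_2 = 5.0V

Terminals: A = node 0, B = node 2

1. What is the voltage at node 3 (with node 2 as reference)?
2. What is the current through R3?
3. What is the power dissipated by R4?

Nodal analysis, taking node 2 as the 0 V reference.
Source V1 fixes V_0 = 5 V.
KCL at each unknown node (sum of currents leaving = 0; resistances in Ω):
  Node 1: (V_1 - 5)/4700 + (V_1 - 0)/1.3 + (V_1 - V_3)/100 = 0
  Node 3: (V_3 - V_1)/100 + (V_3 - 0)/16 = 0
Collecting terms (coefficients in siemens):
  0.7794·V_1 - 0.01·V_3 = 0.001064
  0.0725·V_3 - 0.01·V_1 = 0
Determinant D = (0.7794)(0.0725) - (-0.01)(-0.01) = 0.05641
V_1 = [(0.001064)(0.0725) - (-0.01)(0)]/D = 0.001367 V
V_3 = [(0.7794)(0) - (0.001064)(-0.01)]/D = 0.0001886 V
Part 1:
  Read off the nodal solution: V_3 = 0.0001886 V
Part 2:
  I_R3 = (V_1 - V_3)/R3 = (0.001367 - 0.0001886)/100 = 0.00001179 A
  Magnitude: I_R3 = 0.00001179 A
Part 3:
  I_R4 = (V_2 - V_3)/R4 = (0 - 0.0001886)/16 = -0.00001179 A
  P_R4 = I_R4² × R4 = (-0.00001179)² × 16 = 0.000000002223 W

Final answers:
1. V_3 = 0.0001886 V
2. I_R3 = 1.179e-05 A
3. P_R4 = 2.223e-09 W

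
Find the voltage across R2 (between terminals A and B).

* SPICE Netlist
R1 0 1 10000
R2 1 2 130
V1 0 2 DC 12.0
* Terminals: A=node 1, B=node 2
R1 and R2 are in series across V1 (node 0 → node 1 → node 2), and the output A–B is taken across R2, so this is a voltage divider.
Series current: I = V1/(R1 + R2) = 12/(10000 + 130) = 12/10130 = 0.001185 A
V_R2 = I × R2 = V1 × R2/(R1 + R2) = 12 × 130/10130 = 0.154 V

Final answer: 0.154 V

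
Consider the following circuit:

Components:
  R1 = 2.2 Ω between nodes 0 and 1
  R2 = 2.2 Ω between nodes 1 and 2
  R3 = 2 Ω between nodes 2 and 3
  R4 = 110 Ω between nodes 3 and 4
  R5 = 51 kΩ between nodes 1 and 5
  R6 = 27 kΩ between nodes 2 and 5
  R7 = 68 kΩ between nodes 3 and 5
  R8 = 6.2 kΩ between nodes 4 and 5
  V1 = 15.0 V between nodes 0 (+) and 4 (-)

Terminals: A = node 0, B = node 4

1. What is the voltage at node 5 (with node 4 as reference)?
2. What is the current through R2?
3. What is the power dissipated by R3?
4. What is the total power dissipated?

Nodal analysis, taking node 4 as the 0 V reference.
Source V1 fixes V_0 = 15 V.
KCL at each unknown node (sum of currents leaving = 0; resistances in Ω):
  Node 1: (V_1 - 15)/2.2 + (V_1 - V_2)/2.2 + (V_1 - V_5)/51000 = 0
  Node 2: (V_2 - V_1)/2.2 + (V_2 - V_3)/2 + (V_2 - V_5)/27000 = 0
  Node 3: (V_3 - V_2)/2 + (V_3 - 0)/110 + (V_3 - V_5)/68000 = 0
  Node 5: (V_5 - V_1)/51000 + (V_5 - V_2)/27000 + (V_5 - V_3)/68000 + (V_5 - 0)/6200 = 0
Collecting terms (coefficients in siemens):
  0.9091·V_1 - 0.4545·V_2 - 0.00001961·V_5 = 6.818
  0.9546·V_2 - 0.4545·V_1 - 0.5·V_3 - 0.00003704·V_5 = 0
  0.5091·V_3 - 0.5·V_2 - 0.00001471·V_5 = 0
  0.0002326·V_5 - 0.00001961·V_1 - 0.00003704·V_2 - 0.00001471·V_3 = 0
Solving these 4 simultaneous equations (Gaussian elimination) gives:
  V_1 = 14.71 V, V_2 = 14.43 V, V_3 = 14.17 V, V_5 = 4.433 V
Part 1:
  Read off the nodal solution: V_5 = 4.433 V
Part 2:
  I_R2 = (V_1 - V_2)/R2 = (14.71 - 14.43)/2.2 = 0.1294 A
  Magnitude: I_R2 = 0.1294 A
Part 3:
  I_R3 = (V_2 - V_3)/R3 = (14.43 - 14.17)/2 = 0.129 A
  P_R3 = I_R3² × R3 = (0.129)² × 2 = 0.03327 W
Part 4:
  Power in each resistor, P = (ΔV)²/R:
    P_R1 = (15 - 14.71)²/2.2 = 0.03693 W
    P_R2 = (14.71 - 14.43)²/2.2 = 0.03681 W
    P_R3 = (14.43 - 14.17)²/2 = 0.03327 W
    P_R4 = (14.17 - 0)²/110 = 1.826 W
    P_R5 = (14.71 - 4.433)²/51000 = 0.002073 W
    P_R6 = (14.43 - 4.433)²/27000 = 0.003701 W
    P_R7 = (14.17 - 4.433)²/68000 = 0.001395 W
    P_R8 = (0 - 4.433)²/6200 = 0.00317 W
  P_total = P_R1 + P_R2 + P_R3 + P_R4 + P_R5 + P_R6 + P_R7 + P_R8 = 1.943 W

Final answers:
1. V_5 = 4.433 V
2. I_R2 = 0.1294 A
3. P_R3 = 0.03327 W
4. P_total = 1.943 W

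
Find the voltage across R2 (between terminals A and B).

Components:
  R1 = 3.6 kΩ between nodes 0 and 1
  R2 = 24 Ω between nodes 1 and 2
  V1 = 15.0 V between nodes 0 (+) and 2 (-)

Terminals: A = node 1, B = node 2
R1 and R2 are in series across V1 (node 0 → node 1 → node 2), and the output A–B is taken across R2, so this is a voltage divider.
Series current: I = V1/(R1 + R2) = 15/(3600 + 24) = 15/3624 = 0.004139 A
V_R2 = I × R2 = V1 × R2/(R1 + R2) = 15 × 24/3624 = 0.09934 V

Final answer: 0.09934 V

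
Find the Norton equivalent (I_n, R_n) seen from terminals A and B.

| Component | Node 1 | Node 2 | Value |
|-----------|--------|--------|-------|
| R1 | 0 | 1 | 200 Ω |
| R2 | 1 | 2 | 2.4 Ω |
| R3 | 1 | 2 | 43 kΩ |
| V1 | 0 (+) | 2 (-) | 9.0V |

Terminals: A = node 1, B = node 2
Find the Thévenin equivalent first; then I_n = V_th/R_th and R_n = R_th.
Step 1 — V_th is the open-circuit voltage V_A - V_B (nothing connected across the terminals).
Nodal analysis, taking node 2 as the 0 V reference.
Source V1 fixes V_0 = 9 V.
KCL at each unknown node (sum of currents leaving = 0; resistances in Ω):
  Node 1: (V_1 - 9)/200 + (V_1 - 0)/2.4 + (V_1 - 0)/43000 = 0
Collecting terms: 0.4217 × V_1 = 0.045  =>  V_1 = 0.1067 V
V_th = V_1 - V_2 = 0.1067 - 0 = 0.1067 V
Step 2 — R_th: zero the source — replace V1 by a short circuit (node 2 merges into node 0) — and find the resistance seen between A (node 1) and B (node 0).
Reduce the network between node 1 (A) and node 0 (B) by series/parallel combination:
  Rp1 = R1 ‖ R2 ‖ R3 (parallel, all between nodes 0 and 1) = 1/(1/200 + 1/2.4 + 1/43000) = 2.371 Ω
R_th = 2.371 Ω
I_n = V_th/R_th = 0.1067/2.371 = 0.045 A, and R_n = R_th = 2.371 Ω

Final answer: I_n = 0.045 A, R_n = 2.371 Ω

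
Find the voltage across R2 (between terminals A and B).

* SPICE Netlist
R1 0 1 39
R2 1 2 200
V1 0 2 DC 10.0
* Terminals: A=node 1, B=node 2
R1 and R2 are in series across V1 (node 0 → node 1 → node 2), and the output A–B is taken across R2, so this is a voltage divider.
Series current: I = V1/(R1 + R2) = 10/(39 + 200) = 10/239 = 0.04184 A
V_R2 = I × R2 = V1 × R2/(R1 + R2) = 10 × 200/239 = 8.368 V

Final answer: 8.368 V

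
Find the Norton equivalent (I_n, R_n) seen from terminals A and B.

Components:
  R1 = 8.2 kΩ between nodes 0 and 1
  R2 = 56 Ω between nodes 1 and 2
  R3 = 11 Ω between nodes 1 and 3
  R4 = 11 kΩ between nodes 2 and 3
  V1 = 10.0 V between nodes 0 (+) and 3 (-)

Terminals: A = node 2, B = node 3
Find the Thévenin equivalent first; then I_n = V_th/R_th and R_n = R_th.
Step 1 — V_th is the open-circuit voltage V_A - V_B (nothing connected across the terminals).
Nodal analysis, taking node 3 as the 0 V reference.
Source V1 fixes V_0 = 10 V.
KCL at each unknown node (sum of currents leaving = 0; resistances in Ω):
  Node 1: (V_1 - 10)/8200 + (V_1 - V_2)/56 + (V_1 - 0)/11 = 0
  Node 2: (V_2 - V_1)/56 + (V_2 - 0)/11000 = 0
Collecting terms (coefficients in siemens):
  0.1089·V_1 - 0.01786·V_2 = 0.00122
  0.01795·V_2 - 0.01786·V_1 = 0
Determinant D = (0.1089)(0.01795) - (-0.01786)(-0.01786) = 0.001635
V_1 = [(0.00122)(0.01795) - (-0.01786)(0)]/D = 0.01338 V
V_2 = [(0.1089)(0) - (0.00122)(-0.01786)]/D = 0.01332 V
V_th = V_2 - V_3 = 0.01332 - 0 = 0.01332 V
Step 2 — R_th: zero the source — replace V1 by a short circuit (node 3 merges into node 0) — and find the resistance seen between A (node 2) and B (node 0).
Reduce the network between node 2 (A) and node 0 (B) by series/parallel combination:
  Rp1 = R1 ‖ R3 (parallel, both between nodes 0 and 1) = 1/(1/8200 + 1/11) = 10.99 Ω
  Rs1 = R2 + Rp1 (series, joined only at node 1) = 56 + 10.99 = 66.99 Ω
  Rp2 = R4 ‖ Rs1 (parallel, both between nodes 0 and 2) = 1/(1/11000 + 1/66.99) = 66.58 Ω
R_th = 66.58 Ω
I_n = V_th/R_th = 0.01332/66.58 = 0.0002 A, and R_n = R_th = 66.58 Ω

Final answer: I_n = 0.0002 A, R_n = 66.58 Ω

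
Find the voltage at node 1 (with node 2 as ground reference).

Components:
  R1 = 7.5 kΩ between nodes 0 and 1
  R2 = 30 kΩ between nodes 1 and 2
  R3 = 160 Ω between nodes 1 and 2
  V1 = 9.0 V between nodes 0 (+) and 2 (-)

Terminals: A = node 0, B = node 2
Nodal analysis, taking node 2 as the 0 V reference.
Source V1 fixes V_0 = 9 V.
KCL at each unknown node (sum of currents leaving = 0; resistances in Ω):
  Node 1: (V_1 - 9)/7500 + (V_1 - 0)/30000 + (V_1 - 0)/160 = 0
Collecting terms: 0.006417 × V_1 = 0.0012  =>  V_1 = 0.187 V
The requested potential is V_1 = 0.187 V.

Final answer: V_1 = 0.187 V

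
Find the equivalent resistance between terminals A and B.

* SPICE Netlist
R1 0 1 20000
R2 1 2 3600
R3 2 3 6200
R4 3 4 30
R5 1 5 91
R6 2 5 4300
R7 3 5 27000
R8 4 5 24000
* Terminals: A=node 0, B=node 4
The network is not a plain series/parallel combination. Inject a 1 A test current into terminal A (node 0) and return it from terminal B (node 4); then R_eq = V_A / (1 A).
Nodal analysis, taking node 4 as the 0 V reference.
Current source I_test pushes 1 A into node 0 and draws it out of node 4.
KCL at each unknown node (sum of currents leaving = 0; resistances in Ω):
  Node 0: (V_0 - V_1)/20000 - 1 = 0
  Node 1: (V_1 - V_0)/20000 + (V_1 - V_2)/3600 + (V_1 - V_5)/91 = 0
  Node 2: (V_2 - V_1)/3600 + (V_2 - V_3)/6200 + (V_2 - V_5)/4300 = 0
  Node 3: (V_3 - V_2)/6200 + (V_3 - 0)/30 + (V_3 - V_5)/27000 = 0
  Node 5: (V_5 - V_1)/91 + (V_5 - V_2)/4300 + (V_5 - V_3)/27000 + (V_5 - 0)/24000 = 0
Collecting terms (coefficients in siemens):
  0.00005·V_0 - 0.00005·V_1 = 1
  0.01132·V_1 - 0.00005·V_0 - 0.0002778·V_2 - 0.01099·V_5 = 0
  0.0006716·V_2 - 0.0002778·V_1 - 0.0001613·V_3 - 0.0002326·V_5 = 0
  0.03353·V_3 - 0.0001613·V_2 - 0.00003704·V_5 = 0
  0.0113·V_5 - 0.01099·V_1 - 0.0002326·V_2 - 0.00003704·V_3 = 0
Solving these 5 simultaneous equations (Gaussian elimination) gives:
  V_0 = 25030 V, V_1 = 5028 V, V_2 = 3805 V, V_3 = 23.79 V
  V_5 = 4968 V
R_eq = V_0 / 1 A = 25030 Ω = 25.03 kΩ

Final answer: 25.03 kΩ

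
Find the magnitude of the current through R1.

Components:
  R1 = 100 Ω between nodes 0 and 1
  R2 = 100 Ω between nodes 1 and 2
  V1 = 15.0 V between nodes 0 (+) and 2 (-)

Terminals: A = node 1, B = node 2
Nodal analysis, taking node 2 as the 0 V reference.
Source V1 fixes V_0 = 15 V.
KCL at each unknown node (sum of currents leaving = 0; resistances in Ω):
  Node 1: (V_1 - 15)/100 + (V_1 - 0)/100 = 0
Collecting terms: 0.02 × V_1 = 0.15  =>  V_1 = 7.5 V
I_R1 = (V_0 - V_1)/R1 = (15 - 7.5)/100 = 0.075 A
|I_R1| = 0.075 A

Final answer: |I_R1| = 0.075 A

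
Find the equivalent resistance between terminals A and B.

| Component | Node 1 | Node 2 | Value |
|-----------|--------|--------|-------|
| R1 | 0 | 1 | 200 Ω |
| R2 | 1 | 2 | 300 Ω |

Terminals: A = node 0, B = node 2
Reduce the network between node 0 (A) and node 2 (B) by series/parallel combination:
  Rs1 = R1 + R2 (series, joined only at node 1) = 200 + 300 = 500 Ω
R_eq = 500 Ω

Final answer: 500 Ω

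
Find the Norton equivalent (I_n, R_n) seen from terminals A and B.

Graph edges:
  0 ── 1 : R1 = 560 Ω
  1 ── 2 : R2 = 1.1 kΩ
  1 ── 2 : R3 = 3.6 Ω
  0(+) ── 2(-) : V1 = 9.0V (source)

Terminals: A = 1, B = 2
Find the Thévenin equivalent first; then I_n = V_th/R_th and R_n = R_th.
Step 1 — V_th is the open-circuit voltage V_A - V_B (nothing connected across the terminals).
Nodal analysis, taking node 2 as the 0 V reference.
Source V1 fixes V_0 = 9 V.
KCL at each unknown node (sum of currents leaving = 0; resistances in Ω):
  Node 1: (V_1 - 9)/560 + (V_1 - 0)/1100 + (V_1 - 0)/3.6 = 0
Collecting terms: 0.2805 × V_1 = 0.01607  =>  V_1 = 0.0573 V
V_th = V_1 - V_2 = 0.0573 - 0 = 0.0573 V
Step 2 — R_th: zero the source — replace V1 by a short circuit (node 2 merges into node 0) — and find the resistance seen between A (node 1) and B (node 0).
Reduce the network between node 1 (A) and node 0 (B) by series/parallel combination:
  Rp1 = R1 ‖ R2 ‖ R3 (parallel, all between nodes 0 and 1) = 1/(1/560 + 1/1100 + 1/3.6) = 3.565 Ω
R_th = 3.565 Ω
I_n = V_th/R_th = 0.0573/3.565 = 0.01607 A, and R_n = R_th = 3.565 Ω

Final answer: I_n = 0.01607 A, R_n = 3.565 Ω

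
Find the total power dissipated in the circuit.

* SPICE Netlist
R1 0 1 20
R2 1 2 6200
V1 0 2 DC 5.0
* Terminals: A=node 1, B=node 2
Nodal analysis, taking node 2 as the 0 V reference.
Source V1 fixes V_0 = 5 V.
KCL at each unknown node (sum of currents leaving = 0; resistances in Ω):
  Node 1: (V_1 - 5)/20 + (V_1 - 0)/6200 = 0
Collecting terms: 0.05016 × V_1 = 0.25  =>  V_1 = 4.984 V
Power in each resistor, P = (ΔV)²/R:
  P_R1 = (5 - 4.984)²/20 = 0.00001292 W
  P_R2 = (4.984 - 0)²/6200 = 0.004006 W
P_total = P_R1 + P_R2 = 0.004019 W

Final answer: 0.004019 W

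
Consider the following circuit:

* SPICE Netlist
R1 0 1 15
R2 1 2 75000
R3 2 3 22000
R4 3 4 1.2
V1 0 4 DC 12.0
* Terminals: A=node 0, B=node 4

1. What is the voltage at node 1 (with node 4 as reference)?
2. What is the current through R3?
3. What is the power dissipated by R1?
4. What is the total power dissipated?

Nodal analysis, taking node 4 as the 0 V reference.
Source V1 fixes V_0 = 12 V.
KCL at each unknown node (sum of currents leaving = 0; resistances in Ω):
  Node 1: (V_1 - 12)/15 + (V_1 - V_2)/75000 = 0
  Node 2: (V_2 - V_1)/75000 + (V_2 - V_3)/22000 = 0
  Node 3: (V_3 - V_2)/22000 + (V_3 - 0)/1.2 = 0
Collecting terms (coefficients in siemens):
  0.06668·V_1 - 0.00001333·V_2 = 0.8
  0.00005879·V_2 - 0.00001333·V_1 - 0.00004545·V_3 = 0
  0.8334·V_3 - 0.00004545·V_2 = 0
Solving these 3 simultaneous equations (Gaussian elimination) gives:
  V_1 = 12 V, V_2 = 2.721 V, V_3 = 0.0001484 V
Part 1:
  Read off the nodal solution: V_1 = 12 V
Part 2:
  I_R3 = (V_2 - V_3)/R3 = (2.721 - 0.0001484)/22000 = 0.0001237 A
  Magnitude: I_R3 = 0.0001237 A
Part 3:
  I_R1 = (V_0 - V_1)/R1 = (12 - 12)/15 = 0.0001237 A
  P_R1 = I_R1² × R1 = (0.0001237)² × 15 = 0.0000002295 W
Part 4:
  Power in each resistor, P = (ΔV)²/R:
    P_R1 = (12 - 12)²/15 = 0.0000002295 W
    P_R2 = (12 - 2.721)²/75000 = 0.001147 W
    P_R3 = (2.721 - 0.0001484)²/22000 = 0.0003366 W
    P_R4 = (0.0001484 - 0)²/1.2 = 0.00000001836 W
  P_total = P_R1 + P_R2 + P_R3 + P_R4 = 0.001484 W

Final answers:
1. V_1 = 12 V
2. I_R3 = 0.0001237 A
3. P_R1 = 2.295e-07 W
4. P_total = 0.001484 W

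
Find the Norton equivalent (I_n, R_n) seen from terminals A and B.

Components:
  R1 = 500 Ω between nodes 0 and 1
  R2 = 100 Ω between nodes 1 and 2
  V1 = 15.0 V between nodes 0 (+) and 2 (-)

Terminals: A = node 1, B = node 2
Find the Thévenin equivalent first; then I_n = V_th/R_th and R_n = R_th.
Step 1 — V_th is the open-circuit voltage V_A - V_B (nothing connected across the terminals).
Nodal analysis, taking node 2 as the 0 V reference.
Source V1 fixes V_0 = 15 V.
KCL at each unknown node (sum of currents leaving = 0; resistances in Ω):
  Node 1: (V_1 - 15)/500 + (V_1 - 0)/100 = 0
Collecting terms: 0.012 × V_1 = 0.03  =>  V_1 = 2.5 V
V_th = V_1 - V_2 = 2.5 - 0 = 2.5 V
Step 2 — R_th: zero the source — replace V1 by a short circuit (node 2 merges into node 0) — and find the resistance seen between A (node 1) and B (node 0).
Reduce the network between node 1 (A) and node 0 (B) by series/parallel combination:
  Rp1 = R1 ‖ R2 (parallel, both between nodes 0 and 1) = 1/(1/500 + 1/100) = 83.33 Ω
R_th = 83.33 Ω
I_n = V_th/R_th = 2.5/83.33 = 0.03 A, and R_n = R_th = 83.33 Ω

Final answer: I_n = 0.03 A, R_n = 83.33 Ω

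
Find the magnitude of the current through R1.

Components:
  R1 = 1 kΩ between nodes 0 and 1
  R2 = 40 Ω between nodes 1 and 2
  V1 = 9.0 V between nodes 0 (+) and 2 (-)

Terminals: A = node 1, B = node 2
Nodal analysis, taking node 2 as the 0 V reference.
Source V1 fixes V_0 = 9 V.
KCL at each unknown node (sum of currents leaving = 0; resistances in Ω):
  Node 1: (V_1 - 9)/1000 + (V_1 - 0)/40 = 0
Collecting terms: 0.026 × V_1 = 0.009  =>  V_1 = 0.3462 V
I_R1 = (V_0 - V_1)/R1 = (9 - 0.3462)/1000 = 0.008654 A
|I_R1| = 0.008654 A

Final answer: |I_R1| = 0.008654 A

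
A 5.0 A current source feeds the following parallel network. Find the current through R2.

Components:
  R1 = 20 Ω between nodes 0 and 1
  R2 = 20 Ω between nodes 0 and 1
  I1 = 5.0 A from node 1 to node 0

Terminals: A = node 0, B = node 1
All resistors sit directly between nodes 0 and 1, so they are in parallel and share one voltage V; the full source current 5 A splits among them.
1/R_par = 1/20 + 1/20 = 0.1 S  =>  R_par = 10 Ω
V = I × R_par = 5 × 10 = 50 V
I_R2 = V/R2 = 50/20 = 2.5 A

Final answer: 2.5 A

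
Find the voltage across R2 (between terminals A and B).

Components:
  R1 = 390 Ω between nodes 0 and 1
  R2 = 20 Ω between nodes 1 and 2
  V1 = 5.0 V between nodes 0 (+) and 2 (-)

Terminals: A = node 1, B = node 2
R1 and R2 are in series across V1 (node 0 → node 1 → node 2), and the output A–B is taken across R2, so this is a voltage divider.
Series current: I = V1/(R1 + R2) = 5/(390 + 20) = 5/410 = 0.0122 A
V_R2 = I × R2 = V1 × R2/(R1 + R2) = 5 × 20/410 = 0.2439 V

Final answer: 0.2439 V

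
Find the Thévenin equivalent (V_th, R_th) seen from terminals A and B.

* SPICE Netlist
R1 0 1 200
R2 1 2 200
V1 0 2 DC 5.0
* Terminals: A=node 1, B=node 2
Step 1 — V_th is the open-circuit voltage V_A - V_B (nothing connected across the terminals).
Nodal analysis, taking node 2 as the 0 V reference.
Source V1 fixes V_0 = 5 V.
KCL at each unknown node (sum of currents leaving = 0; resistances in Ω):
  Node 1: (V_1 - 5)/200 + (V_1 - 0)/200 = 0
Collecting terms: 0.01 × V_1 = 0.025  =>  V_1 = 2.5 V
V_th = V_1 - V_2 = 2.5 - 0 = 2.5 V
Step 2 — R_th: zero the source — replace V1 by a short circuit (node 2 merges into node 0) — and find the resistance seen between A (node 1) and B (node 0).
Reduce the network between node 1 (A) and node 0 (B) by series/parallel combination:
  Rp1 = R1 ‖ R2 (parallel, both between nodes 0 and 1) = 1/(1/200 + 1/200) = 100 Ω
R_th = 100 Ω

Final answer: V_th = 2.5 V, R_th = 100 Ω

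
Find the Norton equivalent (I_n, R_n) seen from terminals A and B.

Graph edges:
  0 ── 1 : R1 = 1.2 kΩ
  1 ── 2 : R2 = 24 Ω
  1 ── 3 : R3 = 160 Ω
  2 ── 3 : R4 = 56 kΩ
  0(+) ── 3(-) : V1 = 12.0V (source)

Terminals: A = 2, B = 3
Find the Thévenin equivalent first; then I_n = V_th/R_th and R_n = R_th.
Step 1 — V_th is the open-circuit voltage V_A - V_B (nothing connected across the terminals).
Nodal analysis, taking node 3 as the 0 V reference.
Source V1 fixes V_0 = 12 V.
KCL at each unknown node (sum of currents leaving = 0; resistances in Ω):
  Node 1: (V_1 - 12)/1200 + (V_1 - V_2)/24 + (V_1 - 0)/160 = 0
  Node 2: (V_2 - V_1)/24 + (V_2 - 0)/56000 = 0
Collecting terms (coefficients in siemens):
  0.04875·V_1 - 0.04167·V_2 = 0.01
  0.04168·V_2 - 0.04167·V_1 = 0
Determinant D = (0.04875)(0.04168) - (-0.04167)(-0.04167) = 0.000296
V_1 = [(0.01)(0.04168) - (-0.04167)(0)]/D = 1.408 V
V_2 = [(0.04875)(0) - (0.01)(-0.04167)]/D = 1.408 V
V_th = V_2 - V_3 = 1.408 - 0 = 1.408 V
Step 2 — R_th: zero the source — replace V1 by a short circuit (node 3 merges into node 0) — and find the resistance seen between A (node 2) and B (node 0).
Reduce the network between node 2 (A) and node 0 (B) by series/parallel combination:
  Rp1 = R1 ‖ R3 (parallel, both between nodes 0 and 1) = 1/(1/1200 + 1/160) = 141.2 Ω
  Rs1 = R2 + Rp1 (series, joined only at node 1) = 24 + 141.2 = 165.2 Ω
  Rp2 = R4 ‖ Rs1 (parallel, both between nodes 0 and 2) = 1/(1/56000 + 1/165.2) = 164.7 Ω
R_th = 164.7 Ω
I_n = V_th/R_th = 1.408/164.7 = 0.008547 A, and R_n = R_th = 164.7 Ω

Final answer: I_n = 0.008547 A, R_n = 164.7 Ω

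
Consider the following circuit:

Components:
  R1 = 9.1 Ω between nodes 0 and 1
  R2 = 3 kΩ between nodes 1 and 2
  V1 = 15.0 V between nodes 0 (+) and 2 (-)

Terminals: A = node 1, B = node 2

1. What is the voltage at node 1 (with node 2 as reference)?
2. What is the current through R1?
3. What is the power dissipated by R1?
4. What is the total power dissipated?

Nodal analysis, taking node 2 as the 0 V reference.
Source V1 fixes V_0 = 15 V.
KCL at each unknown node (sum of currents leaving = 0; resistances in Ω):
  Node 1: (V_1 - 15)/9.1 + (V_1 - 0)/3000 = 0
Collecting terms: 0.1102 × V_1 = 1.648  =>  V_1 = 14.95 V
Part 1:
  Read off the nodal solution: V_1 = 14.95 V
Part 2:
  I_R1 = (V_0 - V_1)/R1 = (15 - 14.95)/9.1 = 0.004985 A
  Magnitude: I_R1 = 0.004985 A
Part 3:
  I_R1 = (V_0 - V_1)/R1 = (15 - 14.95)/9.1 = 0.004985 A
  P_R1 = I_R1² × R1 = (0.004985)² × 9.1 = 0.0002261 W
Part 4:
  Power in each resistor, P = (ΔV)²/R:
    P_R1 = (15 - 14.95)²/9.1 = 0.0002261 W
    P_R2 = (14.95 - 0)²/3000 = 0.07455 W
  P_total = P_R1 + P_R2 = 0.07477 W

Final answers:
1. V_1 = 14.95 V
2. I_R1 = 0.004985 A
3. P_R1 = 0.0002261 W
4. P_total = 0.07477 W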